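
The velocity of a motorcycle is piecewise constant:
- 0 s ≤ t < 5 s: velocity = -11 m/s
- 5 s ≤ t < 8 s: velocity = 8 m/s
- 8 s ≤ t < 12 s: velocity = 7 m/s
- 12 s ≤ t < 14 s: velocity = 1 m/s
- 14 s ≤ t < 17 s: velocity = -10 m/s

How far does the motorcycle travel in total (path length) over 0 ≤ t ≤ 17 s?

139 m

Total distance travelled is ∫|v| dt — sum the magnitudes of each area piece.
0–5 s: |-11| × 5 = 55 m
5–8 s: |8| × 3 = 24 m
8–12 s: |7| × 4 = 28 m
12–14 s: |1| × 2 = 2 m
14–17 s: |-10| × 3 = 30 m
Total distance = 139 m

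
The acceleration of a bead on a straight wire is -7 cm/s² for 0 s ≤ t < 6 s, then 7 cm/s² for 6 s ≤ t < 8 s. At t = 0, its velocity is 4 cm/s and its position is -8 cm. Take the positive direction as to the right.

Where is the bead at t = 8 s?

On each constant-a segment, Δv = aΔt and Δx = v₀Δt + ½aΔt²; chain segment to segment.
0–6 s: v starts 4 cm/s; Δx = 4·6 + ½·-7·6² = -102 cm; v ends -38 cm/s.
6–8 s: v starts -38 cm/s; Δx = -38·2 + ½·7·2² = -62 cm; v ends -24 cm/s.
x(8) = -8 + Σ Δx = -172 cm.

-172 cm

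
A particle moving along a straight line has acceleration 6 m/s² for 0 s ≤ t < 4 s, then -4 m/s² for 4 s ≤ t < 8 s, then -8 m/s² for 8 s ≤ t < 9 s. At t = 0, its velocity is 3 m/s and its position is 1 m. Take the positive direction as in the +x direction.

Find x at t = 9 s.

144 m

On each constant-a segment, Δv = aΔt and Δx = v₀Δt + ½aΔt²; chain segment to segment.
0–4 s: v starts 3 m/s; Δx = 3·4 + ½·6·4² = 60 m; v ends 27 m/s.
4–8 s: v starts 27 m/s; Δx = 27·4 + ½·-4·4² = 76 m; v ends 11 m/s.
8–9 s: v starts 11 m/s; Δx = 11·1 + ½·-8·1² = 7 m; v ends 3 m/s.
x(9) = 1 + Σ Δx = 144 m.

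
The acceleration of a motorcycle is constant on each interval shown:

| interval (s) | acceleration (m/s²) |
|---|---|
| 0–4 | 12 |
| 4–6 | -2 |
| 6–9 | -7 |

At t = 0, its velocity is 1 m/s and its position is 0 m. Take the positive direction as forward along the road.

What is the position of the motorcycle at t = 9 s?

On each constant-a segment, Δv = aΔt and Δx = v₀Δt + ½aΔt²; chain segment to segment.
0–4 s: v starts 1 m/s; Δx = 1·4 + ½·12·4² = 100 m; v ends 49 m/s.
4–6 s: v starts 49 m/s; Δx = 49·2 + ½·-2·2² = 94 m; v ends 45 m/s.
6–9 s: v starts 45 m/s; Δx = 45·3 + ½·-7·3² = 103.5 m; v ends 24 m/s.
x(9) = 0 + Σ Δx = 297.5 m.

297.5 m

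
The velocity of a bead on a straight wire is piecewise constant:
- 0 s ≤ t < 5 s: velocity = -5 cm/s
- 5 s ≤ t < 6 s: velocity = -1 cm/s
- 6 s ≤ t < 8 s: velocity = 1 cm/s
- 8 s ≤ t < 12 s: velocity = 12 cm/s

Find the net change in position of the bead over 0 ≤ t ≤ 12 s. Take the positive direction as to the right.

Net displacement equals the area under the velocity-time graph (areas below the axis count negative).
0–5 s: -5 × 5 = -25 cm
5–6 s: -1 × 1 = -1 cm
6–8 s: 1 × 2 = 2 cm
8–12 s: 12 × 4 = 48 cm
Net displacement = 24 cm

24 cm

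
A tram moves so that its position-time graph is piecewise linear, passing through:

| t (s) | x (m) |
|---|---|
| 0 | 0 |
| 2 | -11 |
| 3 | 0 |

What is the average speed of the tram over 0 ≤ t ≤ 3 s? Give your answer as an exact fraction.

22/3 m/s

Average speed = (total path length)/(elapsed time); on a piecewise-linear x-t graph the path length is Σ|Δx|.
0–2 s: |Δx| = |-11 − 0| = 11 m
2–3 s: |Δx| = |0 − -11| = 11 m
Total path = 22 m; average speed = 22/3 = 22/3 m/s.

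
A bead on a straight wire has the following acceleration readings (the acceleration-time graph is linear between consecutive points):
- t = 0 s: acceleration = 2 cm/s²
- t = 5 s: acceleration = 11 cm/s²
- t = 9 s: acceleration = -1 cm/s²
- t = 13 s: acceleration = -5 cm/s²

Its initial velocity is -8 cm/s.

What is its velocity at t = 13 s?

32.5 cm/s

Δv equals the area under the a-t graph; then v = v₀ + Δv.
0–5 s: ½(2 + 11)(5) = 32.5 cm/s
5–9 s: ½(11 + -1)(4) = 20 cm/s
9–13 s: ½(-1 + -5)(4) = -12 cm/s
Δv = 40.5 cm/s, so v(13) = -8 + (40.5) = 32.5 cm/s.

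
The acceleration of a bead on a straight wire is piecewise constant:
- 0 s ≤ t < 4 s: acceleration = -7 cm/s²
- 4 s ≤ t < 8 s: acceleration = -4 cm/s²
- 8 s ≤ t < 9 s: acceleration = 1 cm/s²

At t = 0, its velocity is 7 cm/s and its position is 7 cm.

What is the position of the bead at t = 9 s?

-173.5 cm

On each constant-a segment, Δv = aΔt and Δx = v₀Δt + ½aΔt²; chain segment to segment.
0–4 s: v starts 7 cm/s; Δx = 7·4 + ½·-7·4² = -28 cm; v ends -21 cm/s.
4–8 s: v starts -21 cm/s; Δx = -21·4 + ½·-4·4² = -116 cm; v ends -37 cm/s.
8–9 s: v starts -37 cm/s; Δx = -37·1 + ½·1·1² = -36.5 cm; v ends -36 cm/s.
x(9) = 7 + Σ Δx = -173.5 cm.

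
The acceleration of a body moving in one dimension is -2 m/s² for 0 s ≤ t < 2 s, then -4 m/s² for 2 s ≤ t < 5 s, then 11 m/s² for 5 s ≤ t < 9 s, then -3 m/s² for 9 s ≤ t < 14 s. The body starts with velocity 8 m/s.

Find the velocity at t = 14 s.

Δv equals the area under the a-t graph; then v = v₀ + Δv.
0–2 s: -2 × 2 = -4 m/s
2–5 s: -4 × 3 = -12 m/s
5–9 s: 11 × 4 = 44 m/s
9–14 s: -3 × 5 = -15 m/s
Δv = 13 m/s, so v(14) = 8 + (13) = 21 m/s.

21 m/s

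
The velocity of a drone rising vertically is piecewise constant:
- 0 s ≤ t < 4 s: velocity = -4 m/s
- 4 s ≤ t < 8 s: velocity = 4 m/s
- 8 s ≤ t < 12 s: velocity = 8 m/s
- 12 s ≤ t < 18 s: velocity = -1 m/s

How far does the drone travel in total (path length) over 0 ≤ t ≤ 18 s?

Distance (not displacement) is the total path length: add the absolute areas under v-t.
0–4 s: |-4| × 4 = 16 m
4–8 s: |4| × 4 = 16 m
8–12 s: |8| × 4 = 32 m
12–18 s: |-1| × 6 = 6 m
Total distance = 70 m

70 m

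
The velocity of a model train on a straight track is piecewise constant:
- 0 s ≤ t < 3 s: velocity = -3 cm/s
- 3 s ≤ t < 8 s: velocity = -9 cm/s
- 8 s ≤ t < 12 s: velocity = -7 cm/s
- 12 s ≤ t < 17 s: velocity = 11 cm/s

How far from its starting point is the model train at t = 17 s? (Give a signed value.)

-27 cm

Displacement is the signed area under the v-t curve.
0–3 s: -3 × 3 = -9 cm
3–8 s: -9 × 5 = -45 cm
8–12 s: -7 × 4 = -28 cm
12–17 s: 11 × 5 = 55 cm
Net displacement = -27 cm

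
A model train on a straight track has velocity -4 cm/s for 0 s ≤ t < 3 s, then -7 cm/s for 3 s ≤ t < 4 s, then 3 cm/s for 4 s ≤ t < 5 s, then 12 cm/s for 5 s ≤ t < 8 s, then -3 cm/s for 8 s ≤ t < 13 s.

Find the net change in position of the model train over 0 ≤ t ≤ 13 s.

Displacement is the signed area under the v-t curve.
0–3 s: -4 × 3 = -12 cm
3–4 s: -7 × 1 = -7 cm
4–5 s: 3 × 1 = 3 cm
5–8 s: 12 × 3 = 36 cm
8–13 s: -3 × 5 = -15 cm
Net displacement = 5 cm

5 cm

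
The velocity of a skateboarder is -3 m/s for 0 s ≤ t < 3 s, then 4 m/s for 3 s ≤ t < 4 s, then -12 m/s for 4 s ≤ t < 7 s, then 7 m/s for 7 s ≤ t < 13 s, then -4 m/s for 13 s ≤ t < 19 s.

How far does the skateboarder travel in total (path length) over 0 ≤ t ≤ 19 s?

115 m

Total distance travelled is ∫|v| dt — sum the magnitudes of each area piece.
0–3 s: |-3| × 3 = 9 m
3–4 s: |4| × 1 = 4 m
4–7 s: |-12| × 3 = 36 m
7–13 s: |7| × 6 = 42 m
13–19 s: |-4| × 6 = 24 m
Total distance = 115 m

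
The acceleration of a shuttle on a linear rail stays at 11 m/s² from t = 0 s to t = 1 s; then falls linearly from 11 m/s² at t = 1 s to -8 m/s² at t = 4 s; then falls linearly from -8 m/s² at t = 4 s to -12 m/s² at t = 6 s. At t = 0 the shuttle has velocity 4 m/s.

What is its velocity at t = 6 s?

Δv equals the area under the a-t graph; then v = v₀ + Δv.
0–1 s: 11 × 1 = 11 m/s
1–4 s: ½(11 + -8)(3) = 4.5 m/s
4–6 s: ½(-8 + -12)(2) = -20 m/s
Δv = -4.5 m/s, so v(6) = 4 + (-4.5) = -0.5 m/s.

-0.5 m/s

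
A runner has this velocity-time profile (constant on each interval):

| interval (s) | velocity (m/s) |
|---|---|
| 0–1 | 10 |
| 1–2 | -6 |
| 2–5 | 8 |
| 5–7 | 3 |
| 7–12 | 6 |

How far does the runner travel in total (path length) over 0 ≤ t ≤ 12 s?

Total distance travelled is ∫|v| dt — sum the magnitudes of each area piece.
0–1 s: |10| × 1 = 10 m
1–2 s: |-6| × 1 = 6 m
2–5 s: |8| × 3 = 24 m
5–7 s: |3| × 2 = 6 m
7–12 s: |6| × 5 = 30 m
Total distance = 76 m

76 m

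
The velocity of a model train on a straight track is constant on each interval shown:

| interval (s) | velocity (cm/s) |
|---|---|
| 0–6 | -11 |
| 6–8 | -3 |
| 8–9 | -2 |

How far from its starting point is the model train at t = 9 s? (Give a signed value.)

Net displacement equals the area under the velocity-time graph (areas below the axis count negative).
0–6 s: -11 × 6 = -66 cm
6–8 s: -3 × 2 = -6 cm
8–9 s: -2 × 1 = -2 cm
Net displacement = -74 cm

-74 cm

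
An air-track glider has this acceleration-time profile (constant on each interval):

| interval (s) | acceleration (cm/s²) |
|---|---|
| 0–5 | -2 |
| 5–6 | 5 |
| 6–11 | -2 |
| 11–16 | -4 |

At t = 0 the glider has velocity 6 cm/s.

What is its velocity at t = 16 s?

-29 cm/s

Δv equals the area under the a-t graph; then v = v₀ + Δv.
0–5 s: -2 × 5 = -10 cm/s
5–6 s: 5 × 1 = 5 cm/s
6–11 s: -2 × 5 = -10 cm/s
11–16 s: -4 × 5 = -20 cm/s
Δv = -35 cm/s, so v(16) = 6 + (-35) = -29 cm/s.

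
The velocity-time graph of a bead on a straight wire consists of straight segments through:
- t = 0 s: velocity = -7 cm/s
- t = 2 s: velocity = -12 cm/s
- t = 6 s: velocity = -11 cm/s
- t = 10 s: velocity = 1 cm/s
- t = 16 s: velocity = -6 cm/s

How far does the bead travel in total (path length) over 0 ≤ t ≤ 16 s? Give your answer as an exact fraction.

Total distance travelled is ∫|v| dt — sum the magnitudes of each area piece.
0–2 s: |½(-7 + -12)(2)| = 19 cm
2–6 s: |½(-12 + -11)(4)| = 46 cm
6–10 s: v = 0 at t = 29/3 s; triangle areas 121/6 + 1/6 = 61/3 cm
10–16 s: v = 0 at t = 76/7 s; triangle areas 3/7 + 108/7 = 111/7 cm
Total distance = 2125/21 cm

2125/21 cm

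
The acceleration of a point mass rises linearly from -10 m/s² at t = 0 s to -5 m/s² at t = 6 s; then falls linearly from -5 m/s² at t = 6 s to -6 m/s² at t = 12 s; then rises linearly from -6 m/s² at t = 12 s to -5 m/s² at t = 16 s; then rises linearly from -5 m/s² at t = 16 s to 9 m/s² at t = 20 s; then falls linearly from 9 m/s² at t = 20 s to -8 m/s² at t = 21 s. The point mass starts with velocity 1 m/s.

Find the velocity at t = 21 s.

Δv equals the area under the a-t graph; then v = v₀ + Δv.
0–6 s: ½(-10 + -5)(6) = -45 m/s
6–12 s: ½(-5 + -6)(6) = -33 m/s
12–16 s: ½(-6 + -5)(4) = -22 m/s
16–20 s: ½(-5 + 9)(4) = 8 m/s
20–21 s: ½(9 + -8)(1) = 0.5 m/s
Δv = -91.5 m/s, so v(21) = 1 + (-91.5) = -90.5 m/s.

-90.5 m/s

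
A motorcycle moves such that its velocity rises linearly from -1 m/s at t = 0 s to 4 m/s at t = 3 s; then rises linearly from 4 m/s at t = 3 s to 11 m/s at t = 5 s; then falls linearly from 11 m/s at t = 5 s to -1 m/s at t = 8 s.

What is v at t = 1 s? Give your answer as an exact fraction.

On 0–3 s the graph is linear from -1 to 4 m/s: v(1) = -1 + (4 − -1)·(1 − 0)/(3 − 0) = 2/3 m/s.

2/3 m/s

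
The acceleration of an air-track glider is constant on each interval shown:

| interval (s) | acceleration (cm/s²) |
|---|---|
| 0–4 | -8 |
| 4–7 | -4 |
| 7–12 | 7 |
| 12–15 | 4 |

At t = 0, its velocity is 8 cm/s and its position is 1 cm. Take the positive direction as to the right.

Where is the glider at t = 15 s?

On each constant-a segment, Δv = aΔt and Δx = v₀Δt + ½aΔt²; chain segment to segment.
0–4 s: v starts 8 cm/s; Δx = 8·4 + ½·-8·4² = -32 cm; v ends -24 cm/s.
4–7 s: v starts -24 cm/s; Δx = -24·3 + ½·-4·3² = -90 cm; v ends -36 cm/s.
7–12 s: v starts -36 cm/s; Δx = -36·5 + ½·7·5² = -92.5 cm; v ends -1 cm/s.
12–15 s: v starts -1 cm/s; Δx = -1·3 + ½·4·3² = 15 cm; v ends 11 cm/s.
x(15) = 1 + Σ Δx = -198.5 cm.

-198.5 cm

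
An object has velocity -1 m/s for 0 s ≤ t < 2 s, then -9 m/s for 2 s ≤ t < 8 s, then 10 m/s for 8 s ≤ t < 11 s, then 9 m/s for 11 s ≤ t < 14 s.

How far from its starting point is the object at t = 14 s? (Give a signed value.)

1 m

Net displacement equals the area under the velocity-time graph (areas below the axis count negative).
0–2 s: -1 × 2 = -2 m
2–8 s: -9 × 6 = -54 m
8–11 s: 10 × 3 = 30 m
11–14 s: 9 × 3 = 27 m
Net displacement = 1 m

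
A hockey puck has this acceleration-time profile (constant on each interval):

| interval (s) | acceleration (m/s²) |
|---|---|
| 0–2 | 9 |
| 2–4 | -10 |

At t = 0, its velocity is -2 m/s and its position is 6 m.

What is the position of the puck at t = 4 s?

On each constant-a segment, Δv = aΔt and Δx = v₀Δt + ½aΔt²; chain segment to segment.
0–2 s: v starts -2 m/s; Δx = -2·2 + ½·9·2² = 14 m; v ends 16 m/s.
2–4 s: v starts 16 m/s; Δx = 16·2 + ½·-10·2² = 12 m; v ends -4 m/s.
x(4) = 6 + Σ Δx = 32 m.

32 m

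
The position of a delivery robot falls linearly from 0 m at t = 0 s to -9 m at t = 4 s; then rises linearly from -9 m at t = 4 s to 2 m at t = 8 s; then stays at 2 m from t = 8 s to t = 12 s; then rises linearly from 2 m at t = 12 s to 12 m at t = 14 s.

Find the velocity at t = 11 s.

Velocity is the slope of the x-t graph on 8–12 s: (2 − 2)/(12 − 8) = 0 m/s.

0 m/s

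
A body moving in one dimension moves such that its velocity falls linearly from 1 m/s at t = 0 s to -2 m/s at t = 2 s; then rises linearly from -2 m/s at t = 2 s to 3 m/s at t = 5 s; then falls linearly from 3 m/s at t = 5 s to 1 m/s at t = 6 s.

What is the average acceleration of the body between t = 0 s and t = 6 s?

Average acceleration = Δv/Δt = (1 − 1)/(6 − 0) = 0 m/s².

0 m/s²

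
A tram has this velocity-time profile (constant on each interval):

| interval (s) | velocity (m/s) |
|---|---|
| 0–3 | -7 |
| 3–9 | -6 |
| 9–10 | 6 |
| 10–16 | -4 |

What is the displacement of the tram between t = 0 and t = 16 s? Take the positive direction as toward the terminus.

-75 m

Displacement is the signed area under the v-t curve.
0–3 s: -7 × 3 = -21 m
3–9 s: -6 × 6 = -36 m
9–10 s: 6 × 1 = 6 m
10–16 s: -4 × 6 = -24 m
Net displacement = -75 m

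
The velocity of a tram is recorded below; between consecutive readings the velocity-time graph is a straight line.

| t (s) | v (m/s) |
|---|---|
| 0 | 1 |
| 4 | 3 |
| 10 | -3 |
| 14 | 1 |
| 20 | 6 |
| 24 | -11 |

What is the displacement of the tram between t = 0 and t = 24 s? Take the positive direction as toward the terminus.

Displacement is the signed area under the v-t curve.
0–4 s: ½(1 + 3)(4) = 8 m
4–10 s: ½(3 + -3)(6) = 0 m
10–14 s: ½(-3 + 1)(4) = -4 m
14–20 s: ½(1 + 6)(6) = 21 m
20–24 s: ½(6 + -11)(4) = -10 m
Net displacement = 15 m

15 m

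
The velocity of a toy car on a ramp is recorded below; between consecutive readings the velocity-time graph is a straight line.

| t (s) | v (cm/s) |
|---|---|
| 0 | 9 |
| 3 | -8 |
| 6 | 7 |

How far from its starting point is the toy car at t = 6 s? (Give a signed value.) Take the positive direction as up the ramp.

0 cm

Displacement is the signed area under the v-t curve.
0–3 s: ½(9 + -8)(3) = 1.5 cm
3–6 s: ½(-8 + 7)(3) = -1.5 cm
Net displacement = 0 cm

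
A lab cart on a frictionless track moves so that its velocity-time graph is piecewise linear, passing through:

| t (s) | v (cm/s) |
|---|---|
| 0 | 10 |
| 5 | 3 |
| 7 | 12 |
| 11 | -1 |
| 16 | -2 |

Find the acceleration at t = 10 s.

Acceleration is the slope of the v-t graph on 7–11 s: (-1 − 12)/(11 − 7) = -3.25 cm/s².

-3.25 cm/s²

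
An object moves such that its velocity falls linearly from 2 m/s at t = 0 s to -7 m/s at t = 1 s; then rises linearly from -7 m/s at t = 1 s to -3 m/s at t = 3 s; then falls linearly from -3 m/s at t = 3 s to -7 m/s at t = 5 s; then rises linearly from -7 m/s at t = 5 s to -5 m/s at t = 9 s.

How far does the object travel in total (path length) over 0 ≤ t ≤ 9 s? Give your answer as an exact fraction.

845/18 m

Total distance travelled is ∫|v| dt — sum the magnitudes of each area piece.
0–1 s: v = 0 at t = 2/9 s; triangle areas 2/9 + 49/18 = 53/18 m
1–3 s: |½(-7 + -3)(2)| = 10 m
3–5 s: |½(-3 + -7)(2)| = 10 m
5–9 s: |½(-7 + -5)(4)| = 24 m
Total distance = 845/18 m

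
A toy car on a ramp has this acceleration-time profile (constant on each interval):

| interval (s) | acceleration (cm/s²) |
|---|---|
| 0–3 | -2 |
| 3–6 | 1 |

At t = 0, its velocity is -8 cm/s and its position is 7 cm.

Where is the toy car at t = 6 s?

-63.5 cm

On each constant-a segment, Δv = aΔt and Δx = v₀Δt + ½aΔt²; chain segment to segment.
0–3 s: v starts -8 cm/s; Δx = -8·3 + ½·-2·3² = -33 cm; v ends -14 cm/s.
3–6 s: v starts -14 cm/s; Δx = -14·3 + ½·1·3² = -37.5 cm; v ends -11 cm/s.
x(6) = 7 + Σ Δx = -63.5 cm.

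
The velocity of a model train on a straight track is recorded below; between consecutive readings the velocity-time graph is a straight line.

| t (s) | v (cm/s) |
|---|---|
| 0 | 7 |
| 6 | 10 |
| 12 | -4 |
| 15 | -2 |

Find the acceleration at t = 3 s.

0.5 cm/s²

Acceleration is the slope of the v-t graph on 0–6 s: (10 − 7)/(6 − 0) = 0.5 cm/s².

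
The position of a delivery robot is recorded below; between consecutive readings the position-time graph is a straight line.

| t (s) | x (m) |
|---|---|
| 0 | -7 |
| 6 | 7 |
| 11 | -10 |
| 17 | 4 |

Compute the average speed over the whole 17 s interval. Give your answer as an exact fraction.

45/17 m/s

Average speed = (total path length)/(elapsed time); on a piecewise-linear x-t graph the path length is Σ|Δx|.
0–6 s: |Δx| = |7 − -7| = 14 m
6–11 s: |Δx| = |-10 − 7| = 17 m
11–17 s: |Δx| = |4 − -10| = 14 m
Total path = 45 m; average speed = 45/17 = 45/17 m/s.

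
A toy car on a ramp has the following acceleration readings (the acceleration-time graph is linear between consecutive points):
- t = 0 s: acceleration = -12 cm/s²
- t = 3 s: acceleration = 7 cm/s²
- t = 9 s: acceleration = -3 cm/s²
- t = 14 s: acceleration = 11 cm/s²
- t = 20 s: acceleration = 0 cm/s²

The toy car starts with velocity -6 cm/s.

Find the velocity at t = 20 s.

Δv equals the area under the a-t graph; then v = v₀ + Δv.
0–3 s: ½(-12 + 7)(3) = -7.5 cm/s
3–9 s: ½(7 + -3)(6) = 12 cm/s
9–14 s: ½(-3 + 11)(5) = 20 cm/s
14–20 s: ½(11 + 0)(6) = 33 cm/s
Δv = 57.5 cm/s, so v(20) = -6 + (57.5) = 51.5 cm/s.

51.5 cm/s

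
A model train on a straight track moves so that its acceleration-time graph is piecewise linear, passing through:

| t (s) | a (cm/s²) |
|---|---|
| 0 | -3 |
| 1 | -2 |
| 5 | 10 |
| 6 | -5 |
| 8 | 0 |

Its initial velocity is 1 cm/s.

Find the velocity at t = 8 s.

Δv equals the area under the a-t graph; then v = v₀ + Δv.
0–1 s: ½(-3 + -2)(1) = -2.5 cm/s
1–5 s: ½(-2 + 10)(4) = 16 cm/s
5–6 s: ½(10 + -5)(1) = 2.5 cm/s
6–8 s: ½(-5 + 0)(2) = -5 cm/s
Δv = 11 cm/s, so v(8) = 1 + (11) = 12 cm/s.

12 cm/s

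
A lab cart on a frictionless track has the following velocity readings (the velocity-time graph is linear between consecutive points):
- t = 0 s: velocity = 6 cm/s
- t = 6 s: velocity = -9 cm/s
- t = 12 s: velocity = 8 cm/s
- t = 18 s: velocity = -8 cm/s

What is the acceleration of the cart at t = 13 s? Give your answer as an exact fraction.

Acceleration is the slope of the v-t graph on 12–18 s: (-8 − 8)/(18 − 12) = -8/3 cm/s².

-8/3 cm/s²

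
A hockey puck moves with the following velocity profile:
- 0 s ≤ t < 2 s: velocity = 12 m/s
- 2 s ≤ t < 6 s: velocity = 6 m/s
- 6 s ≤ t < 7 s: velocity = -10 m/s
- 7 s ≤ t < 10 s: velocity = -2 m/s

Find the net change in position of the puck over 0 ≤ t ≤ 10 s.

32 m

Net displacement equals the area under the velocity-time graph (areas below the axis count negative).
0–2 s: 12 × 2 = 24 m
2–6 s: 6 × 4 = 24 m
6–7 s: -10 × 1 = -10 m
7–10 s: -2 × 3 = -6 m
Net displacement = 32 m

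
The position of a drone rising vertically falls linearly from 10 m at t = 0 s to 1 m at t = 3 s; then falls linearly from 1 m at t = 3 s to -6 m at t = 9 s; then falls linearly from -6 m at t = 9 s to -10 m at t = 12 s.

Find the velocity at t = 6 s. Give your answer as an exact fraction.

Velocity is the slope of the x-t graph on 3–9 s: (-6 − 1)/(9 − 3) = -7/6 m/s.

-7/6 m/s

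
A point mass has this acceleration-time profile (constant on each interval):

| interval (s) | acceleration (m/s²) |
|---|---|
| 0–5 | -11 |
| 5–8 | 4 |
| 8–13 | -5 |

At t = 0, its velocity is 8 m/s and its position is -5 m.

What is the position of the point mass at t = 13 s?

On each constant-a segment, Δv = aΔt and Δx = v₀Δt + ½aΔt²; chain segment to segment.
0–5 s: v starts 8 m/s; Δx = 8·5 + ½·-11·5² = -97.5 m; v ends -47 m/s.
5–8 s: v starts -47 m/s; Δx = -47·3 + ½·4·3² = -123 m; v ends -35 m/s.
8–13 s: v starts -35 m/s; Δx = -35·5 + ½·-5·5² = -237.5 m; v ends -60 m/s.
x(13) = -5 + Σ Δx = -463 m.

-463 m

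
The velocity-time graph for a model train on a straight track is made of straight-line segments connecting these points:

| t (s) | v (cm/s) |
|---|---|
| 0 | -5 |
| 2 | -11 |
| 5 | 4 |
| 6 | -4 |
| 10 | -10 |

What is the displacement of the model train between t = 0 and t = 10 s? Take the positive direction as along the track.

-54.5 cm

Net displacement equals the area under the velocity-time graph (areas below the axis count negative).
0–2 s: ½(-5 + -11)(2) = -16 cm
2–5 s: ½(-11 + 4)(3) = -10.5 cm
5–6 s: ½(4 + -4)(1) = 0 cm
6–10 s: ½(-4 + -10)(4) = -28 cm
Net displacement = -54.5 cm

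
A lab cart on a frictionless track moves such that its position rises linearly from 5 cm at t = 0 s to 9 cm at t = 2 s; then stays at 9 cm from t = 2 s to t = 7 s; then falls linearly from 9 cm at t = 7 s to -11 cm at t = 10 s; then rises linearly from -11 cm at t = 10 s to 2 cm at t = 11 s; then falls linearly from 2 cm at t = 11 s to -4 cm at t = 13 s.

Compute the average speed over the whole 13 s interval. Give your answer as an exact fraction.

43/13 cm/s

Average speed = (total path length)/(elapsed time); on a piecewise-linear x-t graph the path length is Σ|Δx|.
0–2 s: |Δx| = |9 − 5| = 4 cm
2–7 s: |Δx| = |9 − 9| = 0 cm
7–10 s: |Δx| = |-11 − 9| = 20 cm
10–11 s: |Δx| = |2 − -11| = 13 cm
11–13 s: |Δx| = |-4 − 2| = 6 cm
Total path = 43 cm; average speed = 43/13 = 43/13 cm/s.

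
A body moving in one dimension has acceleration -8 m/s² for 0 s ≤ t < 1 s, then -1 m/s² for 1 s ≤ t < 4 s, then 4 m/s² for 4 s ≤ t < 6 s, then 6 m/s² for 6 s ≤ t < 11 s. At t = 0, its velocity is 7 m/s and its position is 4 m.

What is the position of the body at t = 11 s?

94.5 m

On each constant-a segment, Δv = aΔt and Δx = v₀Δt + ½aΔt²; chain segment to segment.
0–1 s: v starts 7 m/s; Δx = 7·1 + ½·-8·1² = 3 m; v ends -1 m/s.
1–4 s: v starts -1 m/s; Δx = -1·3 + ½·-1·3² = -7.5 m; v ends -4 m/s.
4–6 s: v starts -4 m/s; Δx = -4·2 + ½·4·2² = 0 m; v ends 4 m/s.
6–11 s: v starts 4 m/s; Δx = 4·5 + ½·6·5² = 95 m; v ends 34 m/s.
x(11) = 4 + Σ Δx = 94.5 m.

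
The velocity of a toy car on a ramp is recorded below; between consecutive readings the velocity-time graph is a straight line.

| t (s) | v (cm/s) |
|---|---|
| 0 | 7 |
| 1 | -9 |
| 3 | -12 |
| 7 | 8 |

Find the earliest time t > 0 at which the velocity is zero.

v changes sign on 0–1 s (from 7 to -9); the graph is linear there, so v = 0 at t = 0 + (-7)·(1 − 0)/(-9 − 7) = 0.4375 s.

t = 0.4375 s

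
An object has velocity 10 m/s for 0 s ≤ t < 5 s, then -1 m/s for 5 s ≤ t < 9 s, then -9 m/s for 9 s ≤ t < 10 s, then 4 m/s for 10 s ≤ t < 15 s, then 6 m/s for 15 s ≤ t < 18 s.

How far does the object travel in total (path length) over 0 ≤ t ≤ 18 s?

Distance (not displacement) is the total path length: add the absolute areas under v-t.
0–5 s: |10| × 5 = 50 m
5–9 s: |-1| × 4 = 4 m
9–10 s: |-9| × 1 = 9 m
10–15 s: |4| × 5 = 20 m
15–18 s: |6| × 3 = 18 m
Total distance = 101 m

101 m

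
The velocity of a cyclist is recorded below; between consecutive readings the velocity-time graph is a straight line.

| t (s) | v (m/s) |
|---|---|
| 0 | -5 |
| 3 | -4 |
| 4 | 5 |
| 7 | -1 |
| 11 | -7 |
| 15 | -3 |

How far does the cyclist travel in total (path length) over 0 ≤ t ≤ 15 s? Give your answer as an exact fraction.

1049/18 m

Distance (not displacement) is the total path length: add the absolute areas under v-t.
0–3 s: |½(-5 + -4)(3)| = 13.5 m
3–4 s: v = 0 at t = 31/9 s; triangle areas 8/9 + 25/18 = 41/18 m
4–7 s: v = 0 at t = 6.5 s; triangle areas 6.25 + 0.25 = 6.5 m
7–11 s: |½(-1 + -7)(4)| = 16 m
11–15 s: |½(-7 + -3)(4)| = 20 m
Total distance = 1049/18 m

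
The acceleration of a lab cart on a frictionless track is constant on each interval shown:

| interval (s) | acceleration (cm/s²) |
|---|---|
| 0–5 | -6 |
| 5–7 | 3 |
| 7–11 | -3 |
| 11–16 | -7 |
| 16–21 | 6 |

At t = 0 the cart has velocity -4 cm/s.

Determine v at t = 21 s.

Δv equals the area under the a-t graph; then v = v₀ + Δv.
0–5 s: -6 × 5 = -30 cm/s
5–7 s: 3 × 2 = 6 cm/s
7–11 s: -3 × 4 = -12 cm/s
11–16 s: -7 × 5 = -35 cm/s
16–21 s: 6 × 5 = 30 cm/s
Δv = -41 cm/s, so v(21) = -4 + (-41) = -45 cm/s.

-45 cm/s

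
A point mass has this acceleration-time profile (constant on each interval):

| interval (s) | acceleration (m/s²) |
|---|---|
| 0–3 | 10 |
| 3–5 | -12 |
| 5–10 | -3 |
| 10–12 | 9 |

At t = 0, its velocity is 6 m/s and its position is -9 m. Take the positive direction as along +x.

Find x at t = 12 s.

On each constant-a segment, Δv = aΔt and Δx = v₀Δt + ½aΔt²; chain segment to segment.
0–3 s: v starts 6 m/s; Δx = 6·3 + ½·10·3² = 63 m; v ends 36 m/s.
3–5 s: v starts 36 m/s; Δx = 36·2 + ½·-12·2² = 48 m; v ends 12 m/s.
5–10 s: v starts 12 m/s; Δx = 12·5 + ½·-3·5² = 22.5 m; v ends -3 m/s.
10–12 s: v starts -3 m/s; Δx = -3·2 + ½·9·2² = 12 m; v ends 15 m/s.
x(12) = -9 + Σ Δx = 136.5 m.

136.5 m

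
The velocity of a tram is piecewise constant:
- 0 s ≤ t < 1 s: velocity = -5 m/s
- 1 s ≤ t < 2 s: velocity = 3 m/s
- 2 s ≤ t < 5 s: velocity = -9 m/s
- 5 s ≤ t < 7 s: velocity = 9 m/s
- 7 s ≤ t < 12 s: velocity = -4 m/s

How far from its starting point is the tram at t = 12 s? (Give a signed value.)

-31 m

Displacement is the signed area under the v-t curve.
0–1 s: -5 × 1 = -5 m
1–2 s: 3 × 1 = 3 m
2–5 s: -9 × 3 = -27 m
5–7 s: 9 × 2 = 18 m
7–12 s: -4 × 5 = -20 m
Net displacement = -31 m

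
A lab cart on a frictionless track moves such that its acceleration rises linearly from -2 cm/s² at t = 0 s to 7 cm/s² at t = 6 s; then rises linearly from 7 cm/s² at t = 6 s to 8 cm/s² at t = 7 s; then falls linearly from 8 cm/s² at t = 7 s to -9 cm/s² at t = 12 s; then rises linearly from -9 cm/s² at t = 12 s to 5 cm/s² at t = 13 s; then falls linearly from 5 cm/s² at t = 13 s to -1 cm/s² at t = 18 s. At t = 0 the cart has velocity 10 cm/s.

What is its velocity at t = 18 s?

Δv equals the area under the a-t graph; then v = v₀ + Δv.
0–6 s: ½(-2 + 7)(6) = 15 cm/s
6–7 s: ½(7 + 8)(1) = 7.5 cm/s
7–12 s: ½(8 + -9)(5) = -2.5 cm/s
12–13 s: ½(-9 + 5)(1) = -2 cm/s
13–18 s: ½(5 + -1)(5) = 10 cm/s
Δv = 28 cm/s, so v(18) = 10 + (28) = 38 cm/s.

38 cm/s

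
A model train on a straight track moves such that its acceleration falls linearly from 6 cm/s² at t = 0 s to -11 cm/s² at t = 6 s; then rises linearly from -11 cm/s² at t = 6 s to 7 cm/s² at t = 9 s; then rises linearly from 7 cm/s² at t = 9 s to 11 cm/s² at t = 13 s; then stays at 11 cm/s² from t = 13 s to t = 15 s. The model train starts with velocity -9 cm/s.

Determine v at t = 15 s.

28 cm/s

Δv equals the area under the a-t graph; then v = v₀ + Δv.
0–6 s: ½(6 + -11)(6) = -15 cm/s
6–9 s: ½(-11 + 7)(3) = -6 cm/s
9–13 s: ½(7 + 11)(4) = 36 cm/s
13–15 s: 11 × 2 = 22 cm/s
Δv = 37 cm/s, so v(15) = -9 + (37) = 28 cm/s.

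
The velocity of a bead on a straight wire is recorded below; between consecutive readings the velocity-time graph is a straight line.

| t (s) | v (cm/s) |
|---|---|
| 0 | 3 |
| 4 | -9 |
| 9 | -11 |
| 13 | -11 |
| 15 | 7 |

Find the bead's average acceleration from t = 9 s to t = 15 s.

Average acceleration = Δv/Δt = (7 − -11)/(15 − 9) = 3 cm/s².

3 cm/s²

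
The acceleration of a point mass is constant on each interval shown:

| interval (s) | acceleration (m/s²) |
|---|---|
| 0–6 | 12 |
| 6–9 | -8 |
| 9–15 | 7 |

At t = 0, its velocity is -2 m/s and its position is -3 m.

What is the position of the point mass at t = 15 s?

777 m

On each constant-a segment, Δv = aΔt and Δx = v₀Δt + ½aΔt²; chain segment to segment.
0–6 s: v starts -2 m/s; Δx = -2·6 + ½·12·6² = 204 m; v ends 70 m/s.
6–9 s: v starts 70 m/s; Δx = 70·3 + ½·-8·3² = 174 m; v ends 46 m/s.
9–15 s: v starts 46 m/s; Δx = 46·6 + ½·7·6² = 402 m; v ends 88 m/s.
x(15) = -3 + Σ Δx = 777 m.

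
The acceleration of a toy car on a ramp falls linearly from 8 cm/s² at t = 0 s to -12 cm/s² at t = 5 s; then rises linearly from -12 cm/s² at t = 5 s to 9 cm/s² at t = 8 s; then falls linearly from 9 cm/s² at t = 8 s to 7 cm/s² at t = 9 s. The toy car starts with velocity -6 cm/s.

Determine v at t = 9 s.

Δv equals the area under the a-t graph; then v = v₀ + Δv.
0–5 s: ½(8 + -12)(5) = -10 cm/s
5–8 s: ½(-12 + 9)(3) = -4.5 cm/s
8–9 s: ½(9 + 7)(1) = 8 cm/s
Δv = -6.5 cm/s, so v(9) = -6 + (-6.5) = -12.5 cm/s.

-12.5 cm/s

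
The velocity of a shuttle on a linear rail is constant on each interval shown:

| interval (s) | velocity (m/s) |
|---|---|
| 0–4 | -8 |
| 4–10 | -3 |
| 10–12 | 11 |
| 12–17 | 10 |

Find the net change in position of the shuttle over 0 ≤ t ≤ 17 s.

Net displacement equals the area under the velocity-time graph (areas below the axis count negative).
0–4 s: -8 × 4 = -32 m
4–10 s: -3 × 6 = -18 m
10–12 s: 11 × 2 = 22 m
12–17 s: 10 × 5 = 50 m
Net displacement = 22 m

22 m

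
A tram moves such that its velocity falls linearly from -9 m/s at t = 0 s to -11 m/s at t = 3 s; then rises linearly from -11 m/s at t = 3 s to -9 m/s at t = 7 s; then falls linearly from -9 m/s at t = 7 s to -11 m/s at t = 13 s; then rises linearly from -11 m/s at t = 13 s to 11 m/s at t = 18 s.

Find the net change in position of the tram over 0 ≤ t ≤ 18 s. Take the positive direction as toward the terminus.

-130 m

Net displacement equals the area under the velocity-time graph (areas below the axis count negative).
0–3 s: ½(-9 + -11)(3) = -30 m
3–7 s: ½(-11 + -9)(4) = -40 m
7–13 s: ½(-9 + -11)(6) = -60 m
13–18 s: ½(-11 + 11)(5) = 0 m
Net displacement = -130 m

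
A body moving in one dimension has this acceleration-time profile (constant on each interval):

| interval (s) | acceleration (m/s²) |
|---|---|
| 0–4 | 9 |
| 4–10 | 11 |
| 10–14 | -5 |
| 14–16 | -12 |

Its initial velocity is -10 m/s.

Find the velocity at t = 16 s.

Δv equals the area under the a-t graph; then v = v₀ + Δv.
0–4 s: 9 × 4 = 36 m/s
4–10 s: 11 × 6 = 66 m/s
10–14 s: -5 × 4 = -20 m/s
14–16 s: -12 × 2 = -24 m/s
Δv = 58 m/s, so v(16) = -10 + (58) = 48 m/s.

48 m/s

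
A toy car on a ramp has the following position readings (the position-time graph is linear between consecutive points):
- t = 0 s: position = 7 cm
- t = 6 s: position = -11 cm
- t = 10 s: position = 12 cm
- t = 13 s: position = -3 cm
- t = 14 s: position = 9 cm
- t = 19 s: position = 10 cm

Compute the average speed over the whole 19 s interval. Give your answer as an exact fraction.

69/19 cm/s

Average speed = (total path length)/(elapsed time); on a piecewise-linear x-t graph the path length is Σ|Δx|.
0–6 s: |Δx| = |-11 − 7| = 18 cm
6–10 s: |Δx| = |12 − -11| = 23 cm
10–13 s: |Δx| = |-3 − 12| = 15 cm
13–14 s: |Δx| = |9 − -3| = 12 cm
14–19 s: |Δx| = |10 − 9| = 1 cm
Total path = 69 cm; average speed = 69/19 = 69/19 cm/s.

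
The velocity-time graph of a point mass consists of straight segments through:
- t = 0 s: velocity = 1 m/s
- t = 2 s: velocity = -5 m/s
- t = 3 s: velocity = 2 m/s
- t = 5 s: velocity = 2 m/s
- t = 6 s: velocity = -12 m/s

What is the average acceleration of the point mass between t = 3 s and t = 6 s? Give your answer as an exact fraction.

-14/3 m/s²

Average acceleration = Δv/Δt = (-12 − 2)/(6 − 3) = -14/3 m/s².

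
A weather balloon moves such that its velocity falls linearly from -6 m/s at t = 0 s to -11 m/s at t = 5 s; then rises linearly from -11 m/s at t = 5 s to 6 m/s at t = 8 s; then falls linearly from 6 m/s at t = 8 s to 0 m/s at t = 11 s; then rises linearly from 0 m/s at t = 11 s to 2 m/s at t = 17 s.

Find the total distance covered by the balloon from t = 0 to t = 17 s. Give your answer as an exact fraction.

Total distance travelled is ∫|v| dt — sum the magnitudes of each area piece.
0–5 s: |½(-6 + -11)(5)| = 42.5 m
5–8 s: v = 0 at t = 118/17 s; triangle areas 363/34 + 54/17 = 471/34 m
8–11 s: |½(6 + 0)(3)| = 9 m
11–17 s: |½(0 + 2)(6)| = 6 m
Total distance = 1213/17 m

1213/17 m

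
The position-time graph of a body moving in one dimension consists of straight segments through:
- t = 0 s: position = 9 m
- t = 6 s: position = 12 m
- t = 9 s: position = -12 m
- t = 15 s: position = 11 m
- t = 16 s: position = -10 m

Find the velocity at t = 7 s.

Velocity is the slope of the x-t graph on 6–9 s: (-12 − 12)/(9 − 6) = -8 m/s.

-8 m/s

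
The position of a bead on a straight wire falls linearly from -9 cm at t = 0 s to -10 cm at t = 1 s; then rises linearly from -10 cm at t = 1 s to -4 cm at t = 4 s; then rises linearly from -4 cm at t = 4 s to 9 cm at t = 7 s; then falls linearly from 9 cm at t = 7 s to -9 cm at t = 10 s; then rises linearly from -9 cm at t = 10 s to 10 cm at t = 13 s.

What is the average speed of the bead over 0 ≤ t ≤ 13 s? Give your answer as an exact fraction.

Average speed = (total path length)/(elapsed time); on a piecewise-linear x-t graph the path length is Σ|Δx|.
0–1 s: |Δx| = |-10 − -9| = 1 cm
1–4 s: |Δx| = |-4 − -10| = 6 cm
4–7 s: |Δx| = |9 − -4| = 13 cm
7–10 s: |Δx| = |-9 − 9| = 18 cm
10–13 s: |Δx| = |10 − -9| = 19 cm
Total path = 57 cm; average speed = 57/13 = 57/13 cm/s.

57/13 cm/s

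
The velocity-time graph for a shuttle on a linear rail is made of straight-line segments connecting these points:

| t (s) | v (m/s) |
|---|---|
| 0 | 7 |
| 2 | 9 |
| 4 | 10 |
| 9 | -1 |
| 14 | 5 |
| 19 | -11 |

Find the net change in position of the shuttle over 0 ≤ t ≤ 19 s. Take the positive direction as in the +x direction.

Displacement is the signed area under the v-t curve.
0–2 s: ½(7 + 9)(2) = 16 m
2–4 s: ½(9 + 10)(2) = 19 m
4–9 s: ½(10 + -1)(5) = 22.5 m
9–14 s: ½(-1 + 5)(5) = 10 m
14–19 s: ½(5 + -11)(5) = -15 m
Net displacement = 52.5 m

52.5 m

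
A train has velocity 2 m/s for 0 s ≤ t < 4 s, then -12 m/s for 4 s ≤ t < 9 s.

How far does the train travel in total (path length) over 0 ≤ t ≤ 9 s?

68 m

Distance (not displacement) is the total path length: add the absolute areas under v-t.
0–4 s: |2| × 4 = 8 m
4–9 s: |-12| × 5 = 60 m
Total distance = 68 m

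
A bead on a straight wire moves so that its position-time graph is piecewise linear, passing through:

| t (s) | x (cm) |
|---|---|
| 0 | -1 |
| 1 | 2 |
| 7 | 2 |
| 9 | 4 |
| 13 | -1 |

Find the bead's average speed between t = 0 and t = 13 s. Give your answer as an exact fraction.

10/13 cm/s

Average speed = (total path length)/(elapsed time); on a piecewise-linear x-t graph the path length is Σ|Δx|.
0–1 s: |Δx| = |2 − -1| = 3 cm
1–7 s: |Δx| = |2 − 2| = 0 cm
7–9 s: |Δx| = |4 − 2| = 2 cm
9–13 s: |Δx| = |-1 − 4| = 5 cm
Total path = 10 cm; average speed = 10/13 = 10/13 cm/s.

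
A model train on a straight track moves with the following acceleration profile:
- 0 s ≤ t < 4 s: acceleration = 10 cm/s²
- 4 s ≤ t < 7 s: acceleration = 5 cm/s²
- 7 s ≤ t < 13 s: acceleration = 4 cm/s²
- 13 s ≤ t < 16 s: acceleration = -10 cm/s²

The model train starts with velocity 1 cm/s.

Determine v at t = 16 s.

Δv equals the area under the a-t graph; then v = v₀ + Δv.
0–4 s: 10 × 4 = 40 cm/s
4–7 s: 5 × 3 = 15 cm/s
7–13 s: 4 × 6 = 24 cm/s
13–16 s: -10 × 3 = -30 cm/s
Δv = 49 cm/s, so v(16) = 1 + (49) = 50 cm/s.

50 cm/s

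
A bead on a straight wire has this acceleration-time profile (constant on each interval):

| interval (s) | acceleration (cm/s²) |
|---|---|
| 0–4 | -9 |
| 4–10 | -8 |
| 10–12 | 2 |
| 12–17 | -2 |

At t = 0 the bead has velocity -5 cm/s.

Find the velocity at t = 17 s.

Δv equals the area under the a-t graph; then v = v₀ + Δv.
0–4 s: -9 × 4 = -36 cm/s
4–10 s: -8 × 6 = -48 cm/s
10–12 s: 2 × 2 = 4 cm/s
12–17 s: -2 × 5 = -10 cm/s
Δv = -90 cm/s, so v(17) = -5 + (-90) = -95 cm/s.

-95 cm/s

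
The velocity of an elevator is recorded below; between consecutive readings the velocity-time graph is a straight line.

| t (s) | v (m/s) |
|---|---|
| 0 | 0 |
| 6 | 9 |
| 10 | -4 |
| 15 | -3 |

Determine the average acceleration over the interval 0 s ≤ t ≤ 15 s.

-0.2 m/s²

Average acceleration = Δv/Δt = (-3 − 0)/(15 − 0) = -0.2 m/s².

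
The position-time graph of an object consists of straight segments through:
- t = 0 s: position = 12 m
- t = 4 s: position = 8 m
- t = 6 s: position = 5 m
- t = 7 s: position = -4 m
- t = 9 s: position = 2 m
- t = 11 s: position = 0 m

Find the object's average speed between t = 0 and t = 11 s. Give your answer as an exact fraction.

Average speed = (total path length)/(elapsed time); on a piecewise-linear x-t graph the path length is Σ|Δx|.
0–4 s: |Δx| = |8 − 12| = 4 m
4–6 s: |Δx| = |5 − 8| = 3 m
6–7 s: |Δx| = |-4 − 5| = 9 m
7–9 s: |Δx| = |2 − -4| = 6 m
9–11 s: |Δx| = |0 − 2| = 2 m
Total path = 24 m; average speed = 24/11 = 24/11 m/s.

24/11 m/s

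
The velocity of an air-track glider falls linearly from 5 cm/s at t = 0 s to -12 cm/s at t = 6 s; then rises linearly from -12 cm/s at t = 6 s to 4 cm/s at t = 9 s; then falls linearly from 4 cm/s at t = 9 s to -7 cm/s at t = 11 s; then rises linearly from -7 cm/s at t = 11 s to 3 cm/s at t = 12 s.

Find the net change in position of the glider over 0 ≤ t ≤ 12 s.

Displacement is the signed area under the v-t curve.
0–6 s: ½(5 + -12)(6) = -21 cm
6–9 s: ½(-12 + 4)(3) = -12 cm
9–11 s: ½(4 + -7)(2) = -3 cm
11–12 s: ½(-7 + 3)(1) = -2 cm
Net displacement = -38 cm

-38 cm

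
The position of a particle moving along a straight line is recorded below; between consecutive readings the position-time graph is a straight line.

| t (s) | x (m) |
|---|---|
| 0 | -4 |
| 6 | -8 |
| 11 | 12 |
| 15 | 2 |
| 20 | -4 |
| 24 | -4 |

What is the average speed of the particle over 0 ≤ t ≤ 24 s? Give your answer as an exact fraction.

Average speed = (total path length)/(elapsed time); on a piecewise-linear x-t graph the path length is Σ|Δx|.
0–6 s: |Δx| = |-8 − -4| = 4 m
6–11 s: |Δx| = |12 − -8| = 20 m
11–15 s: |Δx| = |2 − 12| = 10 m
15–20 s: |Δx| = |-4 − 2| = 6 m
20–24 s: |Δx| = |-4 − -4| = 0 m
Total path = 40 m; average speed = 40/24 = 5/3 m/s.

5/3 m/s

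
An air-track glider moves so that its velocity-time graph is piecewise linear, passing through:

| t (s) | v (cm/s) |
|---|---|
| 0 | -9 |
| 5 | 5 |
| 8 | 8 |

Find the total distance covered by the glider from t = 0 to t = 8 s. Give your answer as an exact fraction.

Total distance travelled is ∫|v| dt — sum the magnitudes of each area piece.
0–5 s: v = 0 at t = 45/14 s; triangle areas 405/28 + 125/28 = 265/14 cm
5–8 s: |½(5 + 8)(3)| = 19.5 cm
Total distance = 269/7 cm

269/7 cm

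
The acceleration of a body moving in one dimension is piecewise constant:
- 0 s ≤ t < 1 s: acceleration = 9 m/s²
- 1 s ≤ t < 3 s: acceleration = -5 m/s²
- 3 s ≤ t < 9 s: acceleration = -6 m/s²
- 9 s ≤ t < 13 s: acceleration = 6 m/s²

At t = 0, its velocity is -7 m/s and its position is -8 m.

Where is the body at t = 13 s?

On each constant-a segment, Δv = aΔt and Δx = v₀Δt + ½aΔt²; chain segment to segment.
0–1 s: v starts -7 m/s; Δx = -7·1 + ½·9·1² = -2.5 m; v ends 2 m/s.
1–3 s: v starts 2 m/s; Δx = 2·2 + ½·-5·2² = -6 m; v ends -8 m/s.
3–9 s: v starts -8 m/s; Δx = -8·6 + ½·-6·6² = -156 m; v ends -44 m/s.
9–13 s: v starts -44 m/s; Δx = -44·4 + ½·6·4² = -128 m; v ends -20 m/s.
x(13) = -8 + Σ Δx = -300.5 m.

-300.5 m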